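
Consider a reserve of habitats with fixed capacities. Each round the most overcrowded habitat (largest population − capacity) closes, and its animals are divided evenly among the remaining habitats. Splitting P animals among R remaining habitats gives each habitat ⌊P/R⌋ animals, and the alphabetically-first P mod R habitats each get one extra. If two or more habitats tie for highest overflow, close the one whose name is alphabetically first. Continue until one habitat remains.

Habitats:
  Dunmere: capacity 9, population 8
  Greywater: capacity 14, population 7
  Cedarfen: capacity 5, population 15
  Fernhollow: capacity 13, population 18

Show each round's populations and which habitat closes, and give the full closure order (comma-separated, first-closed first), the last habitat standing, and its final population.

Closure order: Cedarfen, Fernhollow, Dunmere
Last habitat: Greywater with 48 animals

Round 1: Cedarfen=15 Dunmere=8 Fernhollow=18 Greywater=7 → close Cedarfen (overflow 10)
  15÷3 = 5 each, +1 to first 0
Round 2: Dunmere=13 Fernhollow=23 Greywater=12 → close Fernhollow (overflow 10)
  23÷2 = 11 each, +1 to first 1
Round 3: Dunmere=25 Greywater=23 → close Dunmere (overflow 16)
  25÷1 = 25 each, +1 to first 0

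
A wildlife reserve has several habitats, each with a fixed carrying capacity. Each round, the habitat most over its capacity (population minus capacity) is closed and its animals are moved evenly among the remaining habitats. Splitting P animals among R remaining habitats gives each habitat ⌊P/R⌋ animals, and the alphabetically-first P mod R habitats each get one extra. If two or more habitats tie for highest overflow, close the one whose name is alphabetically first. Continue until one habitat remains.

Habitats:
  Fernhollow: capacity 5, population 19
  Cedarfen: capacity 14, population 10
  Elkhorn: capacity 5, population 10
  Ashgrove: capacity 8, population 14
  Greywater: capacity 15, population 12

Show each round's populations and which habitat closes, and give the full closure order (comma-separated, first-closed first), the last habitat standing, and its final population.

Closure order: Fernhollow, Ashgrove, Elkhorn, Cedarfen
Last habitat: Greywater with 65 animals

Round 1: Ashgrove=14 Cedarfen=10 Elkhorn=10 Fernhollow=19 Greywater=12 → close Fernhollow (overflow 14)
  19÷4 = 4 each, +1 to first 3
Round 2: Ashgrove=19 Cedarfen=15 Elkhorn=15 Greywater=16 → close Ashgrove (overflow 11)
  19÷3 = 6 each, +1 to first 1
Round 3: Cedarfen=22 Elkhorn=21 Greywater=22 → close Elkhorn (overflow 16)
  21÷2 = 10 each, +1 to first 1
Round 4: Cedarfen=33 Greywater=32 → close Cedarfen (overflow 19)
  33÷1 = 33 each, +1 to first 0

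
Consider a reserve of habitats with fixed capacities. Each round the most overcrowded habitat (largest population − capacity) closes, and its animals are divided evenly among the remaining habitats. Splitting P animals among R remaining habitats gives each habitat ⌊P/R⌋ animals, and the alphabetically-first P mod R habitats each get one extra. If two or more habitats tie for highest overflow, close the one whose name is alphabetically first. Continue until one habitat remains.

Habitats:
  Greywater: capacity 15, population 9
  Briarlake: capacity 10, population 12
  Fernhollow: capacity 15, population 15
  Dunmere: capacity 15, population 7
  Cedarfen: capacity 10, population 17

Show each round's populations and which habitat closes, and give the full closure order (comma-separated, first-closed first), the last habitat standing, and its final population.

Closure order: Cedarfen, Briarlake, Fernhollow, Dunmere
Last habitat: Greywater with 60 animals

Round 1: Briarlake=12 Cedarfen=17 Dunmere=7 Fernhollow=15 Greywater=9 → close Cedarfen (overflow 7)
  17÷4 = 4 each, +1 to first 1
Round 2: Briarlake=17 Dunmere=11 Fernhollow=19 Greywater=13 → close Briarlake (overflow 7)
  17÷3 = 5 each, +1 to first 2
Round 3: Dunmere=17 Fernhollow=25 Greywater=18 → close Fernhollow (overflow 10)
  25÷2 = 12 each, +1 to first 1
Round 4: Dunmere=30 Greywater=30 → close Dunmere (overflow 15)
  30÷1 = 30 each, +1 to first 0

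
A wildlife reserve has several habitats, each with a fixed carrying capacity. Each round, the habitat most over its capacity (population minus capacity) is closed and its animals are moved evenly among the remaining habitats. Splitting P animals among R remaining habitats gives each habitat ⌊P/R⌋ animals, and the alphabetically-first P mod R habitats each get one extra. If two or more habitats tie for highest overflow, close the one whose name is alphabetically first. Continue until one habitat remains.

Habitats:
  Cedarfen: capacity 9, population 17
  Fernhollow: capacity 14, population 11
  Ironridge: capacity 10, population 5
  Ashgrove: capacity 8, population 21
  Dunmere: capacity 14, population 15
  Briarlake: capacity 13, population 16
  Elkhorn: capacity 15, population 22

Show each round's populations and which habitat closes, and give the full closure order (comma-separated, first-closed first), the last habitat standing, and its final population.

Closure order: Ashgrove, Cedarfen, Elkhorn, Briarlake, Dunmere, Fernhollow
Last habitat: Ironridge with 107 animals

Round 1: Ashgrove=21 Briarlake=16 Cedarfen=17 Dunmere=15 Elkhorn=22 Fernhollow=11 Ironridge=5 → close Ashgrove (overflow 13)
  21÷6 = 3 each, +1 to first 3
Round 2: Briarlake=20 Cedarfen=21 Dunmere=19 Elkhorn=25 Fernhollow=14 Ironridge=8 → close Cedarfen (overflow 12)
  21÷5 = 4 each, +1 to first 1
Round 3: Briarlake=25 Dunmere=23 Elkhorn=29 Fernhollow=18 Ironridge=12 → close Elkhorn (overflow 14)
  29÷4 = 7 each, +1 to first 1
Round 4: Briarlake=33 Dunmere=30 Fernhollow=25 Ironridge=19 → close Briarlake (overflow 20)
  33÷3 = 11 each, +1 to first 0
Round 5: Dunmere=41 Fernhollow=36 Ironridge=30 → close Dunmere (overflow 27)
  41÷2 = 20 each, +1 to first 1
Round 6: Fernhollow=57 Ironridge=50 → close Fernhollow (overflow 43)
  57÷1 = 57 each, +1 to first 0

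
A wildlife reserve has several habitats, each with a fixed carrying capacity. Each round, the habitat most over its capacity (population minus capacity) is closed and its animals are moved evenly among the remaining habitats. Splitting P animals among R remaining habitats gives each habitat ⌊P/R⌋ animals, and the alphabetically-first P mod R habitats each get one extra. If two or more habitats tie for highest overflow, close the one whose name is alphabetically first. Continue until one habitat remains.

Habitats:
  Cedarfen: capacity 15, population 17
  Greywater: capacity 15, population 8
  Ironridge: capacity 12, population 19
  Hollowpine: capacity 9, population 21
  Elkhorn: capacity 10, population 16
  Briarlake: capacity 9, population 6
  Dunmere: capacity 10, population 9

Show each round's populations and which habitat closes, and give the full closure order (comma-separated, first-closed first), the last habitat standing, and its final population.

Closure order: Hollowpine, Ironridge, Elkhorn, Cedarfen, Dunmere, Briarlake
Last habitat: Greywater with 96 animals

Round 1: Briarlake=6 Cedarfen=17 Dunmere=9 Elkhorn=16 Greywater=8 Hollowpine=21 Ironridge=19 → close Hollowpine (overflow 12)
  21÷6 = 3 each, +1 to first 3
Round 2: Briarlake=10 Cedarfen=21 Dunmere=13 Elkhorn=19 Greywater=11 Ironridge=22 → close Ironridge (overflow 10)
  22÷5 = 4 each, +1 to first 2
Round 3: Briarlake=15 Cedarfen=26 Dunmere=17 Elkhorn=23 Greywater=15 → close Elkhorn (overflow 13)
  23÷4 = 5 each, +1 to first 3
Round 4: Briarlake=21 Cedarfen=32 Dunmere=23 Greywater=20 → close Cedarfen (overflow 17)
  32÷3 = 10 each, +1 to first 2
Round 5: Briarlake=32 Dunmere=34 Greywater=30 → close Dunmere (overflow 24)
  34÷2 = 17 each, +1 to first 0
Round 6: Briarlake=49 Greywater=47 → close Briarlake (overflow 40)
  49÷1 = 49 each, +1 to first 0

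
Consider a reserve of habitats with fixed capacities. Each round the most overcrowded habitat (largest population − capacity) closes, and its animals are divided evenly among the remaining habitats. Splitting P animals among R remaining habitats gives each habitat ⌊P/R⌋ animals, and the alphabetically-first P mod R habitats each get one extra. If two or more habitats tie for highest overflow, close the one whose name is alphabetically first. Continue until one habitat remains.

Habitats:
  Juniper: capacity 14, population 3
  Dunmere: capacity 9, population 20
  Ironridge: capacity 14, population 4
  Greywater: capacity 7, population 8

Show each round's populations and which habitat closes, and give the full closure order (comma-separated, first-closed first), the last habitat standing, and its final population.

Round 1: Dunmere=20 Greywater=8 Ironridge=4 Juniper=3 → close Dunmere (overflow 11)
  20÷3 = 6 each, +1 to first 2
Round 2: Greywater=15 Ironridge=11 Juniper=9 → close Greywater (overflow 8)
  15÷2 = 7 each, +1 to first 1
Round 3: Ironridge=19 Juniper=16 → close Ironridge (overflow 5)
  19÷1 = 19 each, +1 to first 0

Closure order: Dunmere, Greywater, Ironridge
Last habitat: Juniper with 35 animals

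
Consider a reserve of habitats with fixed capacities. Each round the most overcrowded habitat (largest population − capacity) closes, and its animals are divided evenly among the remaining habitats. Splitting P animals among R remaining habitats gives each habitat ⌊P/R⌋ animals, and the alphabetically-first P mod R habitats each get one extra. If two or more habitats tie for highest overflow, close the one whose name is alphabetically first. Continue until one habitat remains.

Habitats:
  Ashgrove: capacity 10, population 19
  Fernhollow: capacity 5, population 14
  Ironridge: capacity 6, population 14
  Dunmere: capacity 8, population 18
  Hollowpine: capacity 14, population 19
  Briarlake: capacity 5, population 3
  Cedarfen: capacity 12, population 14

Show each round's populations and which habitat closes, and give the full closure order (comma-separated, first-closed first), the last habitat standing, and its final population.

Closure order: Dunmere, Ashgrove, Fernhollow, Ironridge, Hollowpine, Cedarfen
Last habitat: Briarlake with 101 animals

Round 1: Ashgrove=19 Briarlake=3 Cedarfen=14 Dunmere=18 Fernhollow=14 Hollowpine=19 Ironridge=14 → close Dunmere (overflow 10)
  18÷6 = 3 each, +1 to first 0
Round 2: Ashgrove=22 Briarlake=6 Cedarfen=17 Fernhollow=17 Hollowpine=22 Ironridge=17 → close Ashgrove (overflow 12)
  22÷5 = 4 each, +1 to first 2
Round 3: Briarlake=11 Cedarfen=22 Fernhollow=21 Hollowpine=26 Ironridge=21 → close Fernhollow (overflow 16)
  21÷4 = 5 each, +1 to first 1
Round 4: Briarlake=17 Cedarfen=27 Hollowpine=31 Ironridge=26 → close Ironridge (overflow 20)
  26÷3 = 8 each, +1 to first 2
Round 5: Briarlake=26 Cedarfen=36 Hollowpine=39 → close Hollowpine (overflow 25)
  39÷2 = 19 each, +1 to first 1
Round 6: Briarlake=46 Cedarfen=55 → close Cedarfen (overflow 43)
  55÷1 = 55 each, +1 to first 0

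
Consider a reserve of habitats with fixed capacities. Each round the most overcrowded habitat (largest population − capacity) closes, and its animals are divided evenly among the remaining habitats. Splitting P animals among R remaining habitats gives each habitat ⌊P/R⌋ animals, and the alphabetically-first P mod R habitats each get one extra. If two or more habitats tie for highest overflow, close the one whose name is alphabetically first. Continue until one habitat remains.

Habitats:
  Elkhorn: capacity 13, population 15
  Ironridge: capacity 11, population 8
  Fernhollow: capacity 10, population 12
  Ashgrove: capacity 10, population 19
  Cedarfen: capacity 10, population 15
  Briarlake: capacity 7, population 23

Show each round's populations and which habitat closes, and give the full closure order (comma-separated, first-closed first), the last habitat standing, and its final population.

Closure order: Briarlake, Ashgrove, Cedarfen, Elkhorn, Fernhollow
Last habitat: Ironridge with 92 animals

Round 1: Ashgrove=19 Briarlake=23 Cedarfen=15 Elkhorn=15 Fernhollow=12 Ironridge=8 → close Briarlake (overflow 16)
  23÷5 = 4 each, +1 to first 3
Round 2: Ashgrove=24 Cedarfen=20 Elkhorn=20 Fernhollow=16 Ironridge=12 → close Ashgrove (overflow 14)
  24÷4 = 6 each, +1 to first 0
Round 3: Cedarfen=26 Elkhorn=26 Fernhollow=22 Ironridge=18 → close Cedarfen (overflow 16)
  26÷3 = 8 each, +1 to first 2
Round 4: Elkhorn=35 Fernhollow=31 Ironridge=26 → close Elkhorn (overflow 22)
  35÷2 = 17 each, +1 to first 1
Round 5: Fernhollow=49 Ironridge=43 → close Fernhollow (overflow 39)
  49÷1 = 49 each, +1 to first 0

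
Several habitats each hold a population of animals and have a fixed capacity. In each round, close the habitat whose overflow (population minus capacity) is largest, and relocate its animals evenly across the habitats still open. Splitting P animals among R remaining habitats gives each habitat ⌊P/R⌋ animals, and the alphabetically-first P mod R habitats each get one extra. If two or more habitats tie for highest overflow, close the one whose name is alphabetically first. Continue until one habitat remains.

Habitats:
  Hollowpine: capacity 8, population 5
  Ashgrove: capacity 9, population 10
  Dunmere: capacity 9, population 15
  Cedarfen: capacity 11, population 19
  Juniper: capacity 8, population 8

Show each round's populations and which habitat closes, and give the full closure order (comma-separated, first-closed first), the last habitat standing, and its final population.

Closure order: Cedarfen, Dunmere, Ashgrove, Juniper
Last habitat: Hollowpine with 57 animals

Round 1: Ashgrove=10 Cedarfen=19 Dunmere=15 Hollowpine=5 Juniper=8 → close Cedarfen (overflow 8)
  19÷4 = 4 each, +1 to first 3
Round 2: Ashgrove=15 Dunmere=20 Hollowpine=10 Juniper=12 → close Dunmere (overflow 11)
  20÷3 = 6 each, +1 to first 2
Round 3: Ashgrove=22 Hollowpine=17 Juniper=18 → close Ashgrove (overflow 13)
  22÷2 = 11 each, +1 to first 0
Round 4: Hollowpine=28 Juniper=29 → close Juniper (overflow 21)
  29÷1 = 29 each, +1 to first 0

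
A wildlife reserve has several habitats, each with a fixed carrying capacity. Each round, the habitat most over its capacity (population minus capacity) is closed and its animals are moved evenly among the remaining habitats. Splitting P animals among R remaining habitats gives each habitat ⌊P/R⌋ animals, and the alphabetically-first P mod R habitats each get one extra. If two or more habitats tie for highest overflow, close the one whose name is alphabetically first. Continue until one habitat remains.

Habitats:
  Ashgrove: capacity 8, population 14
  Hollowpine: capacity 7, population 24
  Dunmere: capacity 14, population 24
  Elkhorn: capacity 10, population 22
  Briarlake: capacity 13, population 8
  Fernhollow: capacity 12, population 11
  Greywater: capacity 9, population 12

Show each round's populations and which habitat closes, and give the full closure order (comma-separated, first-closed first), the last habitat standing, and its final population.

Closure order: Hollowpine, Elkhorn, Dunmere, Ashgrove, Greywater, Fernhollow
Last habitat: Briarlake with 115 animals

Round 1: Ashgrove=14 Briarlake=8 Dunmere=24 Elkhorn=22 Fernhollow=11 Greywater=12 Hollowpine=24 → close Hollowpine (overflow 17)
  24÷6 = 4 each, +1 to first 0
Round 2: Ashgrove=18 Briarlake=12 Dunmere=28 Elkhorn=26 Fernhollow=15 Greywater=16 → close Elkhorn (overflow 16)
  26÷5 = 5 each, +1 to first 1
Round 3: Ashgrove=24 Briarlake=17 Dunmere=33 Fernhollow=20 Greywater=21 → close Dunmere (overflow 19)
  33÷4 = 8 each, +1 to first 1
Round 4: Ashgrove=33 Briarlake=25 Fernhollow=28 Greywater=29 → close Ashgrove (overflow 25)
  33÷3 = 11 each, +1 to first 0
Round 5: Briarlake=36 Fernhollow=39 Greywater=40 → close Greywater (overflow 31)
  40÷2 = 20 each, +1 to first 0
Round 6: Briarlake=56 Fernhollow=59 → close Fernhollow (overflow 47)
  59÷1 = 59 each, +1 to first 0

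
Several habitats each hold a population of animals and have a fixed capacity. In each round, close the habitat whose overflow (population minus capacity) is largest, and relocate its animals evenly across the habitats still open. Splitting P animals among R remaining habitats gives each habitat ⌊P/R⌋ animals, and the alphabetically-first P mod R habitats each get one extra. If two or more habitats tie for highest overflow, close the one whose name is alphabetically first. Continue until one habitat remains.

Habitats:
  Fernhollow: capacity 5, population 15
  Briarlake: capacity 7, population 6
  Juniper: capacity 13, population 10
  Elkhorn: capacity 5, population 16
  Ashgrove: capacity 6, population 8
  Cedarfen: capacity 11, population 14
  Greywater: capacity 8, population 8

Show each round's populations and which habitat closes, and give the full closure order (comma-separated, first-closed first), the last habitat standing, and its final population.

Round 1: Ashgrove=8 Briarlake=6 Cedarfen=14 Elkhorn=16 Fernhollow=15 Greywater=8 Juniper=10 → close Elkhorn (overflow 11)
  16÷6 = 2 each, +1 to first 4
Round 2: Ashgrove=11 Briarlake=9 Cedarfen=17 Fernhollow=18 Greywater=10 Juniper=12 → close Fernhollow (overflow 13)
  18÷5 = 3 each, +1 to first 3
Round 3: Ashgrove=15 Briarlake=13 Cedarfen=21 Greywater=13 Juniper=15 → close Cedarfen (overflow 10)
  21÷4 = 5 each, +1 to first 1
Round 4: Ashgrove=21 Briarlake=18 Greywater=18 Juniper=20 → close Ashgrove (overflow 15)
  21÷3 = 7 each, +1 to first 0
Round 5: Briarlake=25 Greywater=25 Juniper=27 → close Briarlake (overflow 18)
  25÷2 = 12 each, +1 to first 1
Round 6: Greywater=38 Juniper=39 → close Greywater (overflow 30)
  38÷1 = 38 each, +1 to first 0

Closure order: Elkhorn, Fernhollow, Cedarfen, Ashgrove, Briarlake, Greywater
Last habitat: Juniper with 77 animals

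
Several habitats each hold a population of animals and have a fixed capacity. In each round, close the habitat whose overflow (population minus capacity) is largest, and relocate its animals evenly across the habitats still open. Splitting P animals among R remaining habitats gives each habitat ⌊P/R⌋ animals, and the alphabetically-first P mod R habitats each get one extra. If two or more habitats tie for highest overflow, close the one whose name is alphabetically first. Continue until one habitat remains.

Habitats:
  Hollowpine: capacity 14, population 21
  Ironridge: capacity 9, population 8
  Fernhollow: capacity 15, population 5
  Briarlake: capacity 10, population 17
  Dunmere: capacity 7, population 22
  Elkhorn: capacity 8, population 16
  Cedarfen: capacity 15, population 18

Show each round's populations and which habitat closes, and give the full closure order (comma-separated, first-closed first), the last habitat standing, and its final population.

Closure order: Dunmere, Elkhorn, Briarlake, Hollowpine, Cedarfen, Ironridge
Last habitat: Fernhollow with 107 animals

Round 1: Briarlake=17 Cedarfen=18 Dunmere=22 Elkhorn=16 Fernhollow=5 Hollowpine=21 Ironridge=8 → close Dunmere (overflow 15)
  22÷6 = 3 each, +1 to first 4
Round 2: Briarlake=21 Cedarfen=22 Elkhorn=20 Fernhollow=9 Hollowpine=24 Ironridge=11 → close Elkhorn (overflow 12)
  20÷5 = 4 each, +1 to first 0
Round 3: Briarlake=25 Cedarfen=26 Fernhollow=13 Hollowpine=28 Ironridge=15 → close Briarlake (overflow 15)
  25÷4 = 6 each, +1 to first 1
Round 4: Cedarfen=33 Fernhollow=19 Hollowpine=34 Ironridge=21 → close Hollowpine (overflow 20)
  34÷3 = 11 each, +1 to first 1
Round 5: Cedarfen=45 Fernhollow=30 Ironridge=32 → close Cedarfen (overflow 30)
  45÷2 = 22 each, +1 to first 1
Round 6: Fernhollow=53 Ironridge=54 → close Ironridge (overflow 45)
  54÷1 = 54 each, +1 to first 0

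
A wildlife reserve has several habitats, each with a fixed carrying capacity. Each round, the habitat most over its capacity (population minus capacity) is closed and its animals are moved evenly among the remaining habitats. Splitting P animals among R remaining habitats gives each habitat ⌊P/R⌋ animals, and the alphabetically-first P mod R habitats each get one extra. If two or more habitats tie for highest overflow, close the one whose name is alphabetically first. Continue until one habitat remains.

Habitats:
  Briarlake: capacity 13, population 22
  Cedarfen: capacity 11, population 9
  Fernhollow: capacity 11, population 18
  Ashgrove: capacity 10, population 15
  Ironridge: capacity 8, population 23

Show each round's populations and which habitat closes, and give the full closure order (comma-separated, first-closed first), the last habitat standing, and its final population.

Closure order: Ironridge, Briarlake, Ashgrove, Fernhollow
Last habitat: Cedarfen with 87 animals

Round 1: Ashgrove=15 Briarlake=22 Cedarfen=9 Fernhollow=18 Ironridge=23 → close Ironridge (overflow 15)
  23÷4 = 5 each, +1 to first 3
Round 2: Ashgrove=21 Briarlake=28 Cedarfen=15 Fernhollow=23 → close Briarlake (overflow 15)
  28÷3 = 9 each, +1 to first 1
Round 3: Ashgrove=31 Cedarfen=24 Fernhollow=32 → close Ashgrove (overflow 21)
  31÷2 = 15 each, +1 to first 1
Round 4: Cedarfen=40 Fernhollow=47 → close Fernhollow (overflow 36)
  47÷1 = 47 each, +1 to first 0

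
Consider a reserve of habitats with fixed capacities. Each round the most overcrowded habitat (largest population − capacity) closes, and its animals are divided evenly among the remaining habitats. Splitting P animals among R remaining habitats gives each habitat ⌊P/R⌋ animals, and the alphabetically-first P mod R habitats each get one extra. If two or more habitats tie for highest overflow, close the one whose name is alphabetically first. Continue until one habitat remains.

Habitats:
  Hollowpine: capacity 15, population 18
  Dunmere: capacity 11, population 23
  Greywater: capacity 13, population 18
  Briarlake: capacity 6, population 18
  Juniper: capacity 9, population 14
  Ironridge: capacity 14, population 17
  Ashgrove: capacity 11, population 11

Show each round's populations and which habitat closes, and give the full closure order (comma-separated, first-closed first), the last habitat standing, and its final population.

Closure order: Briarlake, Dunmere, Greywater, Juniper, Hollowpine, Ashgrove
Last habitat: Ironridge with 119 animals

Round 1: Ashgrove=11 Briarlake=18 Dunmere=23 Greywater=18 Hollowpine=18 Ironridge=17 Juniper=14 → close Briarlake (overflow 12)
  18÷6 = 3 each, +1 to first 0
Round 2: Ashgrove=14 Dunmere=26 Greywater=21 Hollowpine=21 Ironridge=20 Juniper=17 → close Dunmere (overflow 15)
  26÷5 = 5 each, +1 to first 1
Round 3: Ashgrove=20 Greywater=26 Hollowpine=26 Ironridge=25 Juniper=22 → close Greywater (overflow 13)
  26÷4 = 6 each, +1 to first 2
Round 4: Ashgrove=27 Hollowpine=33 Ironridge=31 Juniper=28 → close Juniper (overflow 19)
  28÷3 = 9 each, +1 to first 1
Round 5: Ashgrove=37 Hollowpine=42 Ironridge=40 → close Hollowpine (overflow 27)
  42÷2 = 21 each, +1 to first 0
Round 6: Ashgrove=58 Ironridge=61 → close Ashgrove (overflow 47)
  58÷1 = 58 each, +1 to first 0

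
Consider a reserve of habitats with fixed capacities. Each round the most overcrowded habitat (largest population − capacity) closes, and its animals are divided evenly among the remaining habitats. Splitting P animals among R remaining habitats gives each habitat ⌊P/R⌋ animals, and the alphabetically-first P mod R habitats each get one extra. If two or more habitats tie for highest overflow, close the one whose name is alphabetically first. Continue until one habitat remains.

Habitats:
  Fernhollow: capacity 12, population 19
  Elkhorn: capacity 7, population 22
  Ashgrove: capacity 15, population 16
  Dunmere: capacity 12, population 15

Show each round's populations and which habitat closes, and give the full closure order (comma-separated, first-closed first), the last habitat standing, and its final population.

Closure order: Elkhorn, Fernhollow, Dunmere
Last habitat: Ashgrove with 72 animals

Round 1: Ashgrove=16 Dunmere=15 Elkhorn=22 Fernhollow=19 → close Elkhorn (overflow 15)
  22÷3 = 7 each, +1 to first 1
Round 2: Ashgrove=24 Dunmere=22 Fernhollow=26 → close Fernhollow (overflow 14)
  26÷2 = 13 each, +1 to first 0
Round 3: Ashgrove=37 Dunmere=35 → close Dunmere (overflow 23)
  35÷1 = 35 each, +1 to first 0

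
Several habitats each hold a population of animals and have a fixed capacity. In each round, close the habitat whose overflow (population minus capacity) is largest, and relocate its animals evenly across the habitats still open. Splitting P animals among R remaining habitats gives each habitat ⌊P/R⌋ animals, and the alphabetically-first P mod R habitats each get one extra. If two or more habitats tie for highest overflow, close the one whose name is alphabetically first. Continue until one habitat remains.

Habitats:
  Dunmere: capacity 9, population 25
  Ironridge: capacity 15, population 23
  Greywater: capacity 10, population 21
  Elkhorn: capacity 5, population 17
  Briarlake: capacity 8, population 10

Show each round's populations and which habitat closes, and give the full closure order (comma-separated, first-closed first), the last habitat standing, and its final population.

Round 1: Briarlake=10 Dunmere=25 Elkhorn=17 Greywater=21 Ironridge=23 → close Dunmere (overflow 16)
  25÷4 = 6 each, +1 to first 1
Round 2: Briarlake=17 Elkhorn=23 Greywater=27 Ironridge=29 → close Elkhorn (overflow 18)
  23÷3 = 7 each, +1 to first 2
Round 3: Briarlake=25 Greywater=35 Ironridge=36 → close Greywater (overflow 25)
  35÷2 = 17 each, +1 to first 1
Round 4: Briarlake=43 Ironridge=53 → close Ironridge (overflow 38)
  53÷1 = 53 each, +1 to first 0

Closure order: Dunmere, Elkhorn, Greywater, Ironridge
Last habitat: Briarlake with 96 animals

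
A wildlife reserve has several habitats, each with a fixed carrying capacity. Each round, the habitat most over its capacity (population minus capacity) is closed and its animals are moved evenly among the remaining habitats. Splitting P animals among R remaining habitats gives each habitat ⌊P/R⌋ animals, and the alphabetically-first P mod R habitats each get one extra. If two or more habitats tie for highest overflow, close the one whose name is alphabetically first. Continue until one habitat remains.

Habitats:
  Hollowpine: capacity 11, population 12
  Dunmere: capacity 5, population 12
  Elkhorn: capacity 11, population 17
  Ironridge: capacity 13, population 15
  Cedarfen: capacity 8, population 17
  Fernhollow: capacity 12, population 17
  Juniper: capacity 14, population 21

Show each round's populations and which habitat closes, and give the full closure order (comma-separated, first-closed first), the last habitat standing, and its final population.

Closure order: Cedarfen, Dunmere, Elkhorn, Fernhollow, Juniper, Ironridge
Last habitat: Hollowpine with 111 animals

Round 1: Cedarfen=17 Dunmere=12 Elkhorn=17 Fernhollow=17 Hollowpine=12 Ironridge=15 Juniper=21 → close Cedarfen (overflow 9)
  17÷6 = 2 each, +1 to first 5
Round 2: Dunmere=15 Elkhorn=20 Fernhollow=20 Hollowpine=15 Ironridge=18 Juniper=23 → close Dunmere (overflow 10)
  15÷5 = 3 each, +1 to first 0
Round 3: Elkhorn=23 Fernhollow=23 Hollowpine=18 Ironridge=21 Juniper=26 → close Elkhorn (overflow 12)
  23÷4 = 5 each, +1 to first 3
Round 4: Fernhollow=29 Hollowpine=24 Ironridge=27 Juniper=31 → close Fernhollow (overflow 17)
  29÷3 = 9 each, +1 to first 2
Round 5: Hollowpine=34 Ironridge=37 Juniper=40 → close Juniper (overflow 26)
  40÷2 = 20 each, +1 to first 0
Round 6: Hollowpine=54 Ironridge=57 → close Ironridge (overflow 44)
  57÷1 = 57 each, +1 to first 0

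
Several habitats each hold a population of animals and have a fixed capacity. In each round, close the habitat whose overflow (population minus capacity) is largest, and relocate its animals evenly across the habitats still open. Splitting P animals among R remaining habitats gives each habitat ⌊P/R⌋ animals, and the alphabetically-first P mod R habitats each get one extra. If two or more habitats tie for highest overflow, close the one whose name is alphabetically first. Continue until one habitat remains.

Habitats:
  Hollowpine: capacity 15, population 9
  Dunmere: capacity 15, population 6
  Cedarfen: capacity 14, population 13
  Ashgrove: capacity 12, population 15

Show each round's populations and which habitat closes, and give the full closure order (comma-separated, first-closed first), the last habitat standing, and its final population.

Round 1: Ashgrove=15 Cedarfen=13 Dunmere=6 Hollowpine=9 → close Ashgrove (overflow 3)
  15÷3 = 5 each, +1 to first 0
Round 2: Cedarfen=18 Dunmere=11 Hollowpine=14 → close Cedarfen (overflow 4)
  18÷2 = 9 each, +1 to first 0
Round 3: Dunmere=20 Hollowpine=23 → close Hollowpine (overflow 8)
  23÷1 = 23 each, +1 to first 0

Closure order: Ashgrove, Cedarfen, Hollowpine
Last habitat: Dunmere with 43 animals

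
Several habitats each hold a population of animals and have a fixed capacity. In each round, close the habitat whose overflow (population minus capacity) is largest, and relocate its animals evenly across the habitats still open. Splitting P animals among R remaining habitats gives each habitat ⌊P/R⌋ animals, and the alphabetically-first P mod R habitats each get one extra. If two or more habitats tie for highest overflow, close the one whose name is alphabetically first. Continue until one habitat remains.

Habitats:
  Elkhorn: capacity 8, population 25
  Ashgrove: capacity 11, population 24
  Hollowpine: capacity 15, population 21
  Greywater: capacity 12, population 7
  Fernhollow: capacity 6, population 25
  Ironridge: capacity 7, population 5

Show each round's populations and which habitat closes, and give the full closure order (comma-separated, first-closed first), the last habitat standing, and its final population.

Closure order: Fernhollow, Elkhorn, Ashgrove, Hollowpine, Greywater
Last habitat: Ironridge with 107 animals

Round 1: Ashgrove=24 Elkhorn=25 Fernhollow=25 Greywater=7 Hollowpine=21 Ironridge=5 → close Fernhollow (overflow 19)
  25÷5 = 5 each, +1 to first 0
Round 2: Ashgrove=29 Elkhorn=30 Greywater=12 Hollowpine=26 Ironridge=10 → close Elkhorn (overflow 22)
  30÷4 = 7 each, +1 to first 2
Round 3: Ashgrove=37 Greywater=20 Hollowpine=33 Ironridge=17 → close Ashgrove (overflow 26)
  37÷3 = 12 each, +1 to first 1
Round 4: Greywater=33 Hollowpine=45 Ironridge=29 → close Hollowpine (overflow 30)
  45÷2 = 22 each, +1 to first 1
Round 5: Greywater=56 Ironridge=51 → close Greywater (overflow 44)
  56÷1 = 56 each, +1 to first 0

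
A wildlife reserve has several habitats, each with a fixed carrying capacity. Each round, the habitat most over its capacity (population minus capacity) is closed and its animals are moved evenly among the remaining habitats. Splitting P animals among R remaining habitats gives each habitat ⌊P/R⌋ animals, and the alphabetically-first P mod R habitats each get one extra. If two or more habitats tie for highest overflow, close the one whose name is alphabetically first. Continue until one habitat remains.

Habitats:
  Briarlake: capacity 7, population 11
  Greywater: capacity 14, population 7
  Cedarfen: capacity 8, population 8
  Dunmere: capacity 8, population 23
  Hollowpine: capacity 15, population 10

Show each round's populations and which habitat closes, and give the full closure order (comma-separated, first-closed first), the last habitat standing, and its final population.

Closure order: Dunmere, Briarlake, Cedarfen, Greywater
Last habitat: Hollowpine with 59 animals

Round 1: Briarlake=11 Cedarfen=8 Dunmere=23 Greywater=7 Hollowpine=10 → close Dunmere (overflow 15)
  23÷4 = 5 each, +1 to first 3
Round 2: Briarlake=17 Cedarfen=14 Greywater=13 Hollowpine=15 → close Briarlake (overflow 10)
  17÷3 = 5 each, +1 to first 2
Round 3: Cedarfen=20 Greywater=19 Hollowpine=20 → close Cedarfen (overflow 12)
  20÷2 = 10 each, +1 to first 0
Round 4: Greywater=29 Hollowpine=30 → close Greywater (overflow 15)
  29÷1 = 29 each, +1 to first 0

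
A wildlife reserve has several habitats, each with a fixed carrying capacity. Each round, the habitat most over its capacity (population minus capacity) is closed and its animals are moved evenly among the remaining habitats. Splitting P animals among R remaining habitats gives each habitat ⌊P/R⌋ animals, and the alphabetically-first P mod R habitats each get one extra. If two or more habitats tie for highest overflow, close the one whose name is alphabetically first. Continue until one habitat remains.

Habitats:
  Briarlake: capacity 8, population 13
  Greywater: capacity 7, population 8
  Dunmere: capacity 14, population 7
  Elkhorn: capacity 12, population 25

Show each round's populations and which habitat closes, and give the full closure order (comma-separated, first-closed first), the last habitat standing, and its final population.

Closure order: Elkhorn, Briarlake, Greywater
Last habitat: Dunmere with 53 animals

Round 1: Briarlake=13 Dunmere=7 Elkhorn=25 Greywater=8 → close Elkhorn (overflow 13)
  25÷3 = 8 each, +1 to first 1
Round 2: Briarlake=22 Dunmere=15 Greywater=16 → close Briarlake (overflow 14)
  22÷2 = 11 each, +1 to first 0
Round 3: Dunmere=26 Greywater=27 → close Greywater (overflow 20)
  27÷1 = 27 each, +1 to first 0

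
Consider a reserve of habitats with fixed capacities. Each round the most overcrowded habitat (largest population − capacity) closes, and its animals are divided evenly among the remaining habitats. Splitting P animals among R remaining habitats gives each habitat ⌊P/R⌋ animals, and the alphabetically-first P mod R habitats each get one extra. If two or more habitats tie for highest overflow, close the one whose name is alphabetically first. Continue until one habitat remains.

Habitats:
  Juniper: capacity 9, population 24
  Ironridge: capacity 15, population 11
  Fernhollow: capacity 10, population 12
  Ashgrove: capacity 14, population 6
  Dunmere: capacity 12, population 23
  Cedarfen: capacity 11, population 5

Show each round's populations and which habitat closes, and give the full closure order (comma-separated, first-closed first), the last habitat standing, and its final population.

Round 1: Ashgrove=6 Cedarfen=5 Dunmere=23 Fernhollow=12 Ironridge=11 Juniper=24 → close Juniper (overflow 15)
  24÷5 = 4 each, +1 to first 4
Round 2: Ashgrove=11 Cedarfen=10 Dunmere=28 Fernhollow=17 Ironridge=15 → close Dunmere (overflow 16)
  28÷4 = 7 each, +1 to first 0
Round 3: Ashgrove=18 Cedarfen=17 Fernhollow=24 Ironridge=22 → close Fernhollow (overflow 14)
  24÷3 = 8 each, +1 to first 0
Round 4: Ashgrove=26 Cedarfen=25 Ironridge=30 → close Ironridge (overflow 15)
  30÷2 = 15 each, +1 to first 0
Round 5: Ashgrove=41 Cedarfen=40 → close Cedarfen (overflow 29)
  40÷1 = 40 each, +1 to first 0

Closure order: Juniper, Dunmere, Fernhollow, Ironridge, Cedarfen
Last habitat: Ashgrove with 81 animals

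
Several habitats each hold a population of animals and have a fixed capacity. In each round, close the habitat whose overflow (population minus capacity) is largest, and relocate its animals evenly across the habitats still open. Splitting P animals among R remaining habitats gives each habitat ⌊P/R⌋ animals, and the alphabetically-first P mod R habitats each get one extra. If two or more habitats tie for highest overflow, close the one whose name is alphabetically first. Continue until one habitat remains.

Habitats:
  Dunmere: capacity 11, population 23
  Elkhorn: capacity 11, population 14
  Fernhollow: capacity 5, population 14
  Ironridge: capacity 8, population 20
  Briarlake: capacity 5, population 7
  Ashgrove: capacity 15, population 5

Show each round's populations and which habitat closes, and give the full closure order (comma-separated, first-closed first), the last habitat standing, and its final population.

Round 1: Ashgrove=5 Briarlake=7 Dunmere=23 Elkhorn=14 Fernhollow=14 Ironridge=20 → close Dunmere (overflow 12)
  23÷5 = 4 each, +1 to first 3
Round 2: Ashgrove=10 Briarlake=12 Elkhorn=19 Fernhollow=18 Ironridge=24 → close Ironridge (overflow 16)
  24÷4 = 6 each, +1 to first 0
Round 3: Ashgrove=16 Briarlake=18 Elkhorn=25 Fernhollow=24 → close Fernhollow (overflow 19)
  24÷3 = 8 each, +1 to first 0
Round 4: Ashgrove=24 Briarlake=26 Elkhorn=33 → close Elkhorn (overflow 22)
  33÷2 = 16 each, +1 to first 1
Round 5: Ashgrove=41 Briarlake=42 → close Briarlake (overflow 37)
  42÷1 = 42 each, +1 to first 0

Closure order: Dunmere, Ironridge, Fernhollow, Elkhorn, Briarlake
Last habitat: Ashgrove with 83 animals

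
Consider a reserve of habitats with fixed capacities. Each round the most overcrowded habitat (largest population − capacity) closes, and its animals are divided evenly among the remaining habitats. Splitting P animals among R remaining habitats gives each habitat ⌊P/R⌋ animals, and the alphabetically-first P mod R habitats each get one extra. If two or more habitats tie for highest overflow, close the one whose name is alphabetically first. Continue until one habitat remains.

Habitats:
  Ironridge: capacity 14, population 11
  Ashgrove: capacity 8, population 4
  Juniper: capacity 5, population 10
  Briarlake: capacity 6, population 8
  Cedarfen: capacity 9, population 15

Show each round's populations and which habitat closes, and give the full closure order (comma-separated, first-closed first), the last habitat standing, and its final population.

Closure order: Cedarfen, Juniper, Briarlake, Ashgrove
Last habitat: Ironridge with 48 animals

Round 1: Ashgrove=4 Briarlake=8 Cedarfen=15 Ironridge=11 Juniper=10 → close Cedarfen (overflow 6)
  15÷4 = 3 each, +1 to first 3
Round 2: Ashgrove=8 Briarlake=12 Ironridge=15 Juniper=13 → close Juniper (overflow 8)
  13÷3 = 4 each, +1 to first 1
Round 3: Ashgrove=13 Briarlake=16 Ironridge=19 → close Briarlake (overflow 10)
  16÷2 = 8 each, +1 to first 0
Round 4: Ashgrove=21 Ironridge=27 → close Ashgrove (overflow 13)
  21÷1 = 21 each, +1 to first 0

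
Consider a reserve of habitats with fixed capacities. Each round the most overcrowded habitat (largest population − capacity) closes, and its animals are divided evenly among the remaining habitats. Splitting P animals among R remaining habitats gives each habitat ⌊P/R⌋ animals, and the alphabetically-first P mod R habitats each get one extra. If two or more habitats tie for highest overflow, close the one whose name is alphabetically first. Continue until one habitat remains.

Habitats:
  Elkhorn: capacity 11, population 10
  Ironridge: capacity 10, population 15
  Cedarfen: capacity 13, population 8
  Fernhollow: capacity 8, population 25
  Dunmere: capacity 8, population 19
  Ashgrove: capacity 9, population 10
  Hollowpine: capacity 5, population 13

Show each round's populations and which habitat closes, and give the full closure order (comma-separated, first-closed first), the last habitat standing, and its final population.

Closure order: Fernhollow, Dunmere, Hollowpine, Ironridge, Ashgrove, Elkhorn
Last habitat: Cedarfen with 100 animals

Round 1: Ashgrove=10 Cedarfen=8 Dunmere=19 Elkhorn=10 Fernhollow=25 Hollowpine=13 Ironridge=15 → close Fernhollow (overflow 17)
  25÷6 = 4 each, +1 to first 1
Round 2: Ashgrove=15 Cedarfen=12 Dunmere=23 Elkhorn=14 Hollowpine=17 Ironridge=19 → close Dunmere (overflow 15)
  23÷5 = 4 each, +1 to first 3
Round 3: Ashgrove=20 Cedarfen=17 Elkhorn=19 Hollowpine=21 Ironridge=23 → close Hollowpine (overflow 16)
  21÷4 = 5 each, +1 to first 1
Round 4: Ashgrove=26 Cedarfen=22 Elkhorn=24 Ironridge=28 → close Ironridge (overflow 18)
  28÷3 = 9 each, +1 to first 1
Round 5: Ashgrove=36 Cedarfen=31 Elkhorn=33 → close Ashgrove (overflow 27)
  36÷2 = 18 each, +1 to first 0
Round 6: Cedarfen=49 Elkhorn=51 → close Elkhorn (overflow 40)
  51÷1 = 51 each, +1 to first 0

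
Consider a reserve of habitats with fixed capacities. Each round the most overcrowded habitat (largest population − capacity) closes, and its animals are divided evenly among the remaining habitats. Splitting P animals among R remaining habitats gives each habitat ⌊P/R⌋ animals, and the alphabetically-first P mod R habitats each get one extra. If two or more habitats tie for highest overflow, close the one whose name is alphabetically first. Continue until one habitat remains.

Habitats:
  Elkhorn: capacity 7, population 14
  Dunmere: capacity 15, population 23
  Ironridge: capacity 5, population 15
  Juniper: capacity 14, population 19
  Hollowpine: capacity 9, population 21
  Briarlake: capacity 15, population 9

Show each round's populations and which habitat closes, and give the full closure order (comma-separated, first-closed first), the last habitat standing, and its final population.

Round 1: Briarlake=9 Dunmere=23 Elkhorn=14 Hollowpine=21 Ironridge=15 Juniper=19 → close Hollowpine (overflow 12)
  21÷5 = 4 each, +1 to first 1
Round 2: Briarlake=14 Dunmere=27 Elkhorn=18 Ironridge=19 Juniper=23 → close Ironridge (overflow 14)
  19÷4 = 4 each, +1 to first 3
Round 3: Briarlake=19 Dunmere=32 Elkhorn=23 Juniper=27 → close Dunmere (overflow 17)
  32÷3 = 10 each, +1 to first 2
Round 4: Briarlake=30 Elkhorn=34 Juniper=37 → close Elkhorn (overflow 27)
  34÷2 = 17 each, +1 to first 0
Round 5: Briarlake=47 Juniper=54 → close Juniper (overflow 40)
  54÷1 = 54 each, +1 to first 0

Closure order: Hollowpine, Ironridge, Dunmere, Elkhorn, Juniper
Last habitat: Briarlake with 101 animals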